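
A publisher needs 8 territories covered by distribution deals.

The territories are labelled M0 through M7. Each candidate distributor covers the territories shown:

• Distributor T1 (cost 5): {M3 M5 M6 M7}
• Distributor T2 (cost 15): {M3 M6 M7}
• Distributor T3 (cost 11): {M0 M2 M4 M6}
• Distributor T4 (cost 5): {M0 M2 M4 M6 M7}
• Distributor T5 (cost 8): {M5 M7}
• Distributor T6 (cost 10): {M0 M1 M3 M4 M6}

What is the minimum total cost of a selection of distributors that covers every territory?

T1, T4, T6 together cover every territory (T1 ∪ T4 ∪ T6 = {M0, M1, M2, M3, M4, M5, M6, M7}); total cost 5 + 5 + 10 = 20.
No covering selection has total cost below 20.

20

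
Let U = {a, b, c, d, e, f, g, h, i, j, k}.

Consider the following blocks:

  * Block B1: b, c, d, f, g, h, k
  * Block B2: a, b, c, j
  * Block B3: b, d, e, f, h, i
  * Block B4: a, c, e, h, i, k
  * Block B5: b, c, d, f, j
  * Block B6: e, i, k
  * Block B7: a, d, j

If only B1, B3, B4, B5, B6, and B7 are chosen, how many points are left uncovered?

0

Union of B1, B3, B4, B5, B6, B7 = {a, b, c, d, e, f, g, h, i, j, k} — that's every point, so 0 are uncovered.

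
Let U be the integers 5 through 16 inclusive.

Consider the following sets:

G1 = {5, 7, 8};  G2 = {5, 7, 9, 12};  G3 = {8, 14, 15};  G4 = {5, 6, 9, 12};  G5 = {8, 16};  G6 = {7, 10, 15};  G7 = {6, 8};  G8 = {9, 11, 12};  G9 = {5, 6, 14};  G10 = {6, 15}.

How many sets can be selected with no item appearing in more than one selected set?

G5, G6, G8, G9 are pairwise disjoint (G5={8,16}; G6={7,10,15}; G8={9,11,12}; G9={5,6,14}).
Every remaining set overlaps one of these, and no 5 of the listed sets are pairwise disjoint, so 4 is the maximum.

4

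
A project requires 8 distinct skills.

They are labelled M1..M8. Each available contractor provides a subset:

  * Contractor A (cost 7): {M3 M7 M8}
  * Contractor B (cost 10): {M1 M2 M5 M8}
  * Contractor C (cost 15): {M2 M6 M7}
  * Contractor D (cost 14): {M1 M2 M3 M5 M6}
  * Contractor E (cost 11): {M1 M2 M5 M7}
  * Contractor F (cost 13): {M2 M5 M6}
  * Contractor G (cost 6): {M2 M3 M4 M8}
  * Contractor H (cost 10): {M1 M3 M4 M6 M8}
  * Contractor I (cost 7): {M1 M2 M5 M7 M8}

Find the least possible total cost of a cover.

H, I together cover every skill (H ∪ I = {M1, M2, M3, M4, M5, M6, M7, M8}); total cost 10 + 7 = 17.
The greedy pick I, G, H costs 23; no covering selection beats 17.

17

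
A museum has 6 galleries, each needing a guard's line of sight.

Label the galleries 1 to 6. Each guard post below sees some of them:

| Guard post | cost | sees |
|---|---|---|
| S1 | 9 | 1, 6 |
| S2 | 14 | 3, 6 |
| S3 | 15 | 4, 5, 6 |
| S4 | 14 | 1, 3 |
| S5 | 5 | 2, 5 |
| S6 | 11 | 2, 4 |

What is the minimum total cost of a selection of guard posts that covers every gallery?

S3, S4, S5 together cover every gallery (S3 ∪ S4 ∪ S5 = {1, 2, 3, 4, 5, 6}); total cost 15 + 14 + 5 = 34.
The greedy pick S5, S1, S6, S2 costs 39; no covering selection beats 34.

34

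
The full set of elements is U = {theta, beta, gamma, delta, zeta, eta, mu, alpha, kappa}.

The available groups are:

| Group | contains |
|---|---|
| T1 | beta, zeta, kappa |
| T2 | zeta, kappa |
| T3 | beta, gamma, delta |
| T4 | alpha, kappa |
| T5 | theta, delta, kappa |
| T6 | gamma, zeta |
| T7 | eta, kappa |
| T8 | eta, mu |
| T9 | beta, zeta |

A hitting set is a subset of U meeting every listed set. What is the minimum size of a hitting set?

4

The 4 elements {beta, gamma, mu, kappa} hit every group.
No choice of 3 elements meets every group, so 4 is the minimum.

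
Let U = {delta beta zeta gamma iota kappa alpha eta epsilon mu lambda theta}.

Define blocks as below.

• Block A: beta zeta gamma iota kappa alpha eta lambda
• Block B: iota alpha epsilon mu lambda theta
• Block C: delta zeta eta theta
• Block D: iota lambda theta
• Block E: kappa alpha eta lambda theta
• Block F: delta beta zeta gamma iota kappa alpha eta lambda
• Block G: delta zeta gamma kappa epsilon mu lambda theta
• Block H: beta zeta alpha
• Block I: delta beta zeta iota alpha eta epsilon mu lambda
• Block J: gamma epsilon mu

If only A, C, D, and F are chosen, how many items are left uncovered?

Union of A, C, D, F = {delta, beta, zeta, gamma, iota, kappa, alpha, eta, lambda, theta}.
Not covered: epsilon, mu — 2 items.

2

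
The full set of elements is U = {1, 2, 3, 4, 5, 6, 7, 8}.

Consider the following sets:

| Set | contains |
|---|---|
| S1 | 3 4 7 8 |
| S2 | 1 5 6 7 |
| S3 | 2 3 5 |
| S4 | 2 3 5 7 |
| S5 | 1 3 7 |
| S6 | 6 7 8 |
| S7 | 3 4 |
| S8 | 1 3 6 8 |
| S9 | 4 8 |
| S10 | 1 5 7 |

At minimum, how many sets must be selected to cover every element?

3

Take {S1, S3, S8}. Their union is {1, 2, 3, 4, 5, 6, 7, 8}, which is all 8 elements.
No 2 of the 10 sets cover everything (all 45 combinations miss at least one element), so 3 is optimal.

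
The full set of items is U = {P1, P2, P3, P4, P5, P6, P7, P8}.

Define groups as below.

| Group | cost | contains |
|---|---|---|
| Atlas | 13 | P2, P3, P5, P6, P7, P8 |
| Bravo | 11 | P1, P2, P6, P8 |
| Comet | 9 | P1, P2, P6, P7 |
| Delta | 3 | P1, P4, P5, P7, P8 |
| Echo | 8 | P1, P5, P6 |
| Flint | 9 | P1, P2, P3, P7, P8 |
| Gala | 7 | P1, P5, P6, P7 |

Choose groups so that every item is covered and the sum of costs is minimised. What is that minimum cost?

16

Atlas, Delta together cover every item (Atlas ∪ Delta = {P1, P2, P3, P4, P5, P6, P7, P8}); total cost 13 + 3 = 16.
No covering selection has total cost below 16.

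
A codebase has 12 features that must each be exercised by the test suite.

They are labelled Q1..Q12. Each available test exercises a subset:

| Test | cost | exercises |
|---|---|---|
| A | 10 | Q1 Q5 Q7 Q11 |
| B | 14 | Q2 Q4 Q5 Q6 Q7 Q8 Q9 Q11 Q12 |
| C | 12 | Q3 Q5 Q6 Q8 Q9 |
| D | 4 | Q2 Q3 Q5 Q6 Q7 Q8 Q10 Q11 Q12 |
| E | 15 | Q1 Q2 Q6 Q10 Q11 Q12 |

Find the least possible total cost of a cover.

A, B, D together cover every feature (A ∪ B ∪ D = {Q1, Q2, Q3, Q4, Q5, Q6, Q7, Q8, Q9, Q10, Q11, Q12}); total cost 10 + 14 + 4 = 28.
No covering selection has total cost below 28.

28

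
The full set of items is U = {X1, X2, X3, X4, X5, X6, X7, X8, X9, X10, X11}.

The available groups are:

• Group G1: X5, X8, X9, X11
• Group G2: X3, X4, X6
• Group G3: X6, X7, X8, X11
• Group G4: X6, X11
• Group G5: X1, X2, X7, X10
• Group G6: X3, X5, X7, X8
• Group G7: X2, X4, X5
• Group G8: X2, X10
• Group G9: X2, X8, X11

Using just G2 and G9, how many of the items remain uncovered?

Union of G2, G9 = {X2, X3, X4, X6, X8, X11}.
Not covered: X1, X5, X7, X9, X10 — 5 items.

5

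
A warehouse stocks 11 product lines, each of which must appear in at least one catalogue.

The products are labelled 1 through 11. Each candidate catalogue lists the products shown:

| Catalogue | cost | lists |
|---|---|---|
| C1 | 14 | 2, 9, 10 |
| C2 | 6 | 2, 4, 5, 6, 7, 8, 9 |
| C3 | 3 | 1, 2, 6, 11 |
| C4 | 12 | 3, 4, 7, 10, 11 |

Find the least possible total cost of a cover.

21

C2, C3, C4 together cover every product (C2 ∪ C3 ∪ C4 = {1, 2, 3, 4, 5, 6, 7, 8, 9, 10, 11}); total cost 6 + 3 + 12 = 21.
No covering selection has total cost below 21.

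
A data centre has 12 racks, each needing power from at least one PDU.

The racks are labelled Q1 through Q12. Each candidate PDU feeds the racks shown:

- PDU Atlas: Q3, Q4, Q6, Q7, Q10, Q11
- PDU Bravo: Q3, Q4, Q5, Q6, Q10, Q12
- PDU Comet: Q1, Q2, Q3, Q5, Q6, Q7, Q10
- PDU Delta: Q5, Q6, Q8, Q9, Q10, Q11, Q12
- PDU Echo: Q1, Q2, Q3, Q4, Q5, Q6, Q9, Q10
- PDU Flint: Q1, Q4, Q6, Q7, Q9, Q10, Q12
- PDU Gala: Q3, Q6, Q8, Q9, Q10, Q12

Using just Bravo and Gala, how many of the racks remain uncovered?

4

Union of Bravo, Gala = {Q3, Q4, Q5, Q6, Q8, Q9, Q10, Q12}.
Not covered: Q1, Q2, Q7, Q11 — 4 racks.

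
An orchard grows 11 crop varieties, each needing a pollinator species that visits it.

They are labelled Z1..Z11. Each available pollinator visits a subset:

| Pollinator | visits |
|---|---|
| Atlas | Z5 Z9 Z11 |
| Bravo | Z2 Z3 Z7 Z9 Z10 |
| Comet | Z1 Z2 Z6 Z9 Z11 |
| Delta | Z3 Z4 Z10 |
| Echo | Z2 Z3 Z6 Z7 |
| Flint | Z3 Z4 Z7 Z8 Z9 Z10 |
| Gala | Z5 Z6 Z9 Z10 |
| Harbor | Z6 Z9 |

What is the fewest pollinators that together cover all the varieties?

3

Comet and Flint and Gala together: Comet ∪ Flint ∪ Gala = {Z1, Z2, Z3, Z4, Z5, Z6, Z7, Z8, Z9, Z10, Z11} — every variety is covered.
Only Comet contains Z1, so Comet is forced; the remaining 6 varieties need at least 2 more pollinators (each remaining pollinator adds at most 5) — so at least 3 pollinators are needed, and 3 is optimal.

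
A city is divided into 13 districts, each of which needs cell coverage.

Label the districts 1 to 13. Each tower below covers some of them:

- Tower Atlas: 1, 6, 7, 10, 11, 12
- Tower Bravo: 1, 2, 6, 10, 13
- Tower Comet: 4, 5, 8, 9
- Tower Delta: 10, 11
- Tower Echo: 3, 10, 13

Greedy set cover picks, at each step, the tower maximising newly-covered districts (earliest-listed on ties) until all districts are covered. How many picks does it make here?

4

Greedy: pick Atlas (covers 6 new) → pick Comet (covers 4 new) → pick Bravo (covers 2 new) → pick Echo (covers 1 new). Total picks: 4.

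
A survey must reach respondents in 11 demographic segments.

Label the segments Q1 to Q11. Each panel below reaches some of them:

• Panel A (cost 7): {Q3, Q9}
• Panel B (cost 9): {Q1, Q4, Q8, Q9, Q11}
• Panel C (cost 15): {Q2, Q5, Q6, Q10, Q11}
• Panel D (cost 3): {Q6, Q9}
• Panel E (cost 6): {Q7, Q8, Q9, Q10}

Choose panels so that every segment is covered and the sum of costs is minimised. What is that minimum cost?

A, B, C, E together cover every segment (A ∪ B ∪ C ∪ E = {Q1, Q2, Q3, Q4, Q5, Q6, Q7, Q8, Q9, Q10, Q11}); total cost 7 + 9 + 15 + 6 = 37.
The greedy pick D, E, B, A, C costs 40; no covering selection beats 37.

37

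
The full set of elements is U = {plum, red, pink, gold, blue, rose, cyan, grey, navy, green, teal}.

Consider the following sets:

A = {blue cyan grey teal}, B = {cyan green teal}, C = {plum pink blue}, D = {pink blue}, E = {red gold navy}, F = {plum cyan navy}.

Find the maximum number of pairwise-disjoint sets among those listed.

3

B, D, E are pairwise disjoint (B={cyan,green,teal}; D={pink,blue}; E={red,gold,navy}).
Every remaining set overlaps one of these, and no 4 of the listed sets are pairwise disjoint, so 3 is the maximum.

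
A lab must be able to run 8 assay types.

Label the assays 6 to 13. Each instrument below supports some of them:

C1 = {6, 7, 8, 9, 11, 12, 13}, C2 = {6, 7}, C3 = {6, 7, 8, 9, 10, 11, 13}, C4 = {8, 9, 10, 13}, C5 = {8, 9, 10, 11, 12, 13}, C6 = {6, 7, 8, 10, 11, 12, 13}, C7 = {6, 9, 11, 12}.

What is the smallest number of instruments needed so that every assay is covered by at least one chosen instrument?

Take {C4, C6}. Their union is {6, 7, 8, 9, 10, 11, 12, 13}, which is all 8 assays.
No single instrument has all 8 assays (the largest, C1, has 7), so 2 is optimal.

2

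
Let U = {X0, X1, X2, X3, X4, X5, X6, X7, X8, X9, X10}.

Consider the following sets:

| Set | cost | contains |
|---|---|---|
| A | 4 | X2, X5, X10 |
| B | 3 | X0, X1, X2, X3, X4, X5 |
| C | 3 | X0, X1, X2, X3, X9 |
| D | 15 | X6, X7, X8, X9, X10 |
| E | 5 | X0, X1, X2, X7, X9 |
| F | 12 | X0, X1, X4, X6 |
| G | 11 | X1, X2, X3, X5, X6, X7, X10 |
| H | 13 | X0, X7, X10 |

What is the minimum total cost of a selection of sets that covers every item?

18

B, D together cover every item (B ∪ D = {X0, X1, X2, X3, X4, X5, X6, X7, X8, X9, X10}); total cost 3 + 15 = 18.
The greedy pick B, E, A, D costs 27; no covering selection beats 18.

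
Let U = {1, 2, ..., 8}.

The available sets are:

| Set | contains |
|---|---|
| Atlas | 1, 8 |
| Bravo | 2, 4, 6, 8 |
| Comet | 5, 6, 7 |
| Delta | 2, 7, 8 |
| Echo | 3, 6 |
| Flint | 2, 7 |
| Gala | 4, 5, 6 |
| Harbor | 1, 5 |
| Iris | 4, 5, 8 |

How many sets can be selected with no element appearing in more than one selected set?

3

Atlas, Echo, Flint are pairwise disjoint (Atlas={1,8}; Echo={3,6}; Flint={2,7}).
Every remaining set overlaps one of these, and no 4 of the listed sets are pairwise disjoint, so 3 is the maximum.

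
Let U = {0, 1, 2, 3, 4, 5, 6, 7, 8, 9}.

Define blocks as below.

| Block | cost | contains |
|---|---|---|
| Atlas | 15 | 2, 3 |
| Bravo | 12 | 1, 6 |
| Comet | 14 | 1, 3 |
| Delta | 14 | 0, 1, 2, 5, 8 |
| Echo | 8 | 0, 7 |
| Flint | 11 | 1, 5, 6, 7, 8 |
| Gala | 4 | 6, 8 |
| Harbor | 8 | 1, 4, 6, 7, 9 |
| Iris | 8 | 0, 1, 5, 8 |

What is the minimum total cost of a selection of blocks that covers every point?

Atlas, Harbor, Iris together cover every point (Atlas ∪ Harbor ∪ Iris = {0, 1, 2, 3, 4, 5, 6, 7, 8, 9}); total cost 15 + 8 + 8 = 31.
No covering selection has total cost below 31.

31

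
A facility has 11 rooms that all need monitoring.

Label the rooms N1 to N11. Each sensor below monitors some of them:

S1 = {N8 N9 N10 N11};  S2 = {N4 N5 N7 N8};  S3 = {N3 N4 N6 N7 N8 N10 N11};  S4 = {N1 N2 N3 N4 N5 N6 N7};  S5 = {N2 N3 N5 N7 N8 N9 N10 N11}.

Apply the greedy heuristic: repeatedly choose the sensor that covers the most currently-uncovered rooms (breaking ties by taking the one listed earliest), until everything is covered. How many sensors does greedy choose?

Greedy: pick S5 (covers 8 new) → pick S4 (covers 3 new). Total picks: 2.

2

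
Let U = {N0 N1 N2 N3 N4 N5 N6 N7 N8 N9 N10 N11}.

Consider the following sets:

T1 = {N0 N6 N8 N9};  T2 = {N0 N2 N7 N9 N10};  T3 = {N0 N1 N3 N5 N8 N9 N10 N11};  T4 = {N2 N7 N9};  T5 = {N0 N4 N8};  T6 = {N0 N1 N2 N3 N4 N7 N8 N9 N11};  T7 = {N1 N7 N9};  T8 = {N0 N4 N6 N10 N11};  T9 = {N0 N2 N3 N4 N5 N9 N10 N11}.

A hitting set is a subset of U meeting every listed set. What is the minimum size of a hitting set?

Take H = {N0, N9}. Each listed set contains at least one of these, so H is a hitting set of size 2.
The sets T4, T8 are pairwise disjoint, so any hitting set needs a separate item for each — at least 2. Hence 2 is optimal.

2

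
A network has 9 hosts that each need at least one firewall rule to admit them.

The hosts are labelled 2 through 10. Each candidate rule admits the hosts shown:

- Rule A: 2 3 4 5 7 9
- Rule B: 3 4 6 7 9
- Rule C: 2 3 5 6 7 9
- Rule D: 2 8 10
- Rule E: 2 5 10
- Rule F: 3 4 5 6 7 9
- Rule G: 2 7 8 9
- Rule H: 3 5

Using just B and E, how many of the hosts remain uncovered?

1

Union of B, E = {2, 3, 4, 5, 6, 7, 9, 10}.
Not covered: 8 — 1 host.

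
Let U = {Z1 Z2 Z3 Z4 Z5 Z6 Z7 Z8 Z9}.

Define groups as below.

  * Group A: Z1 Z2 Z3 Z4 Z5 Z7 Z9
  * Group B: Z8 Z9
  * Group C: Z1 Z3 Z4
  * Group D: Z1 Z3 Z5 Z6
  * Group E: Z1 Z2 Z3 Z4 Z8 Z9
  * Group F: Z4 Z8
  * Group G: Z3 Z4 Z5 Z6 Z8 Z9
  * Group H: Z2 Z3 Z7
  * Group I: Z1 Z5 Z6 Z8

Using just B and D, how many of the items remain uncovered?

3

Union of B, D = {Z1, Z3, Z5, Z6, Z8, Z9}.
Not covered: Z2, Z4, Z7 — 3 items.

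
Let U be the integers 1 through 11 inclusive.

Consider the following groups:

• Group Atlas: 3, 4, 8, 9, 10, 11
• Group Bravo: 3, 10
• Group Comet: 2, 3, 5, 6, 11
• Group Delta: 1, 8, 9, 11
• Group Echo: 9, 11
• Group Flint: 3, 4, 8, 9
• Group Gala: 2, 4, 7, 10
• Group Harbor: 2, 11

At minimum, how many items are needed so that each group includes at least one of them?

3

H = {4, 10, 11} meets every group (each contains at least one member of H), and |H| = 3.
No choice of 2 items meets every group, so 3 is the minimum.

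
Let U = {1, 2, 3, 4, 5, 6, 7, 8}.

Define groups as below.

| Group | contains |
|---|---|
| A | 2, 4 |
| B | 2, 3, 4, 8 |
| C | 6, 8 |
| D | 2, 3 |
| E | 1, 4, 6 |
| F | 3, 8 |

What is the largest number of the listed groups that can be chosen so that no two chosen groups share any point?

E, F are pairwise disjoint (E={1,4,6}; F={3,8}).
Every remaining group overlaps one of these, and no 3 of the listed groups are pairwise disjoint, so 2 is the maximum.

2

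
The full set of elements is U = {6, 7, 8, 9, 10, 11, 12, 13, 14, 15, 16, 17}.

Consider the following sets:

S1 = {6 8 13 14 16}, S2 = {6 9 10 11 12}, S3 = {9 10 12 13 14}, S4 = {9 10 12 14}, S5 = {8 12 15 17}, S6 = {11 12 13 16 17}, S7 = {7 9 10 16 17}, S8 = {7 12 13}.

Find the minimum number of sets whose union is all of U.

Take {S1, S2, S5, S7}. Their union is {6, 7, 8, 9, 10, 11, 12, 13, 14, 15, 16, 17}, which is all 12 elements.
No 3 of the 8 sets cover everything (all 56 combinations miss at least one element), so 4 is optimal.

4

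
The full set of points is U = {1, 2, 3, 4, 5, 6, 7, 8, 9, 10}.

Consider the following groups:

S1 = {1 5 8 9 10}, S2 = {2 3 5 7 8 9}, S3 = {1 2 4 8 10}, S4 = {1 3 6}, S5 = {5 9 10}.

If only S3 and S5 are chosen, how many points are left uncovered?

Union of S3, S5 = {1, 2, 4, 5, 8, 9, 10}.
Not covered: 3, 6, 7 — 3 points.

3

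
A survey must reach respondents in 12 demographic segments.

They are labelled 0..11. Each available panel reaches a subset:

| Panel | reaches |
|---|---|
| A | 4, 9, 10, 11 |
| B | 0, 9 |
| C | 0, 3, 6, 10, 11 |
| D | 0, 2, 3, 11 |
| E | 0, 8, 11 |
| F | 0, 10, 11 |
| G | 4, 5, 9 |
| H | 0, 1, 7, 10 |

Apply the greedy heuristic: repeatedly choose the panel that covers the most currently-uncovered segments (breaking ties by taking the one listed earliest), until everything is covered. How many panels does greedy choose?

5

Greedy: pick C (covers 5 new) → pick G (covers 3 new) → pick H (covers 2 new) → pick D (covers 1 new) → pick E (covers 1 new). Total picks: 5.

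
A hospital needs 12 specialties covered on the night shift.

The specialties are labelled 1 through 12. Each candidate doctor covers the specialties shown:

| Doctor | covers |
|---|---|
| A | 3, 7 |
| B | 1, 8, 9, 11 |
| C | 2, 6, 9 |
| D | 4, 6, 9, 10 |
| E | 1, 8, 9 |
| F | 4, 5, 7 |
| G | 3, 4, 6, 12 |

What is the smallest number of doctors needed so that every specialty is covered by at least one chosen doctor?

B and C and D and F and G together: B ∪ C ∪ D ∪ F ∪ G = {1, 2, 3, 4, 5, 6, 7, 8, 9, 10, 11, 12} — every specialty is covered.
No 4 of the 7 doctors cover everything (all 35 combinations miss at least one specialty), so 5 is optimal.

5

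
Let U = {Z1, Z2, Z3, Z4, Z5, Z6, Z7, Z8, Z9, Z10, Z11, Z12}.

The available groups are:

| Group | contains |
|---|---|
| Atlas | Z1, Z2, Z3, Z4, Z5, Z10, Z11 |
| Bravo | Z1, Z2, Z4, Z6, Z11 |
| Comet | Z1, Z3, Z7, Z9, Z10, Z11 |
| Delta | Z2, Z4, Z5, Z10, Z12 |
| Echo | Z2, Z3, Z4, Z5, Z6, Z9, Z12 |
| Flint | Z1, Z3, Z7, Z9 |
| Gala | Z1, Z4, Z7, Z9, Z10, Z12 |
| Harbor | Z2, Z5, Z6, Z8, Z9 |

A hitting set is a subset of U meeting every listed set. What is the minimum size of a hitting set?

2

H = {Z1, Z2} meets every group (each contains at least one member of H), and |H| = 2.
The groups Delta, Flint are pairwise disjoint, so any hitting set needs a separate item for each — at least 2. Hence 2 is optimal.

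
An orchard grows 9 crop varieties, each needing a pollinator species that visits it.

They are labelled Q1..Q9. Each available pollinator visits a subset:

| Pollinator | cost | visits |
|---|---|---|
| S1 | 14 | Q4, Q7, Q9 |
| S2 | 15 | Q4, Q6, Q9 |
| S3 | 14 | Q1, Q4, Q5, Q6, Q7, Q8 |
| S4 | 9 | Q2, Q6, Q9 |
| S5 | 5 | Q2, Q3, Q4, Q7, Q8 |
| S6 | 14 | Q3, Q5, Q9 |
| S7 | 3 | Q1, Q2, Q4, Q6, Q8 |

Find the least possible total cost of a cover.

S5, S6, S7 together cover every variety (S5 ∪ S6 ∪ S7 = {Q1, Q2, Q3, Q4, Q5, Q6, Q7, Q8, Q9}); total cost 5 + 14 + 3 = 22.
No covering selection has total cost below 22.

22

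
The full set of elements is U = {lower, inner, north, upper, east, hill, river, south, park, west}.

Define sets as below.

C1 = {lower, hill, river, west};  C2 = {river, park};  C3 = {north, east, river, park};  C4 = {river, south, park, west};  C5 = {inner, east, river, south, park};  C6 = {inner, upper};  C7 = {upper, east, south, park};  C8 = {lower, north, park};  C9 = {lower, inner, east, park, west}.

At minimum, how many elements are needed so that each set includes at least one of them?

Take H = {inner, river, park}. Each listed set contains at least one of these, so H is a hitting set of size 3.
No choice of 2 elements meets every set, so 3 is the minimum.

3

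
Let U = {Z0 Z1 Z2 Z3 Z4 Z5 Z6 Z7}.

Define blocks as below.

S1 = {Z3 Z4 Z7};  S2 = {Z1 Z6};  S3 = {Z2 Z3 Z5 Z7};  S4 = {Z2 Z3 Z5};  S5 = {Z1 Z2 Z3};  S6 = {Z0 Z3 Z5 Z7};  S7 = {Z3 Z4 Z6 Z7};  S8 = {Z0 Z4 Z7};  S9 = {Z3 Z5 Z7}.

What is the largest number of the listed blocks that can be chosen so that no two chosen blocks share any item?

S2, S4, S8 are pairwise disjoint (S2={Z1,Z6}; S4={Z2,Z3,Z5}; S8={Z0,Z4,Z7}).
Every remaining block overlaps one of these, and no 4 of the listed blocks are pairwise disjoint, so 3 is the maximum.

3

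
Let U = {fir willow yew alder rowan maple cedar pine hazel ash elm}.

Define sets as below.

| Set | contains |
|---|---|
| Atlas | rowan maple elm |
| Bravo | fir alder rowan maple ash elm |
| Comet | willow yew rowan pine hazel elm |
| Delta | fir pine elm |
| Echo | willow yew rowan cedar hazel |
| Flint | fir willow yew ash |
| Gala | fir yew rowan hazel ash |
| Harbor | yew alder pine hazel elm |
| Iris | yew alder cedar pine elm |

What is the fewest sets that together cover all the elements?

3

Take {Bravo, Comet, Echo}. Their union is {fir, willow, yew, alder, rowan, maple, cedar, pine, hazel, ash, elm}, which is all 11 elements.
No 2 of the 9 sets cover everything (all 36 combinations miss at least one element), so 3 is optimal.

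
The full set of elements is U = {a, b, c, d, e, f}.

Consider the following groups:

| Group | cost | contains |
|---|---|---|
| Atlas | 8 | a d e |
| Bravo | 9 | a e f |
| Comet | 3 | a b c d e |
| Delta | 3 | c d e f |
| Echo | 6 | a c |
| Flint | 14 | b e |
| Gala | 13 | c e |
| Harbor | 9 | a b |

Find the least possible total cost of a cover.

6

Comet, Delta together cover every element (Comet ∪ Delta = {a, b, c, d, e, f}); total cost 3 + 3 = 6.
No covering selection has total cost below 6.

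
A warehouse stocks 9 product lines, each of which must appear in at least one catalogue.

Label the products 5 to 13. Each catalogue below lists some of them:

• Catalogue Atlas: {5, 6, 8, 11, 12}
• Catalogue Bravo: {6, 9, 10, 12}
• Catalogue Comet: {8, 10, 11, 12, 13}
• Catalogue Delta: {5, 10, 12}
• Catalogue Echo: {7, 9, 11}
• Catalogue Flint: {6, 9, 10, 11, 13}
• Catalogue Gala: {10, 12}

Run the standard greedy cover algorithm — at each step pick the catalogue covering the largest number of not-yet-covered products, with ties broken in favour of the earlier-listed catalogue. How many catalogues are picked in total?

3

Greedy: pick Atlas (covers 5 new) → pick Flint (covers 3 new) → pick Echo (covers 1 new). Total picks: 3.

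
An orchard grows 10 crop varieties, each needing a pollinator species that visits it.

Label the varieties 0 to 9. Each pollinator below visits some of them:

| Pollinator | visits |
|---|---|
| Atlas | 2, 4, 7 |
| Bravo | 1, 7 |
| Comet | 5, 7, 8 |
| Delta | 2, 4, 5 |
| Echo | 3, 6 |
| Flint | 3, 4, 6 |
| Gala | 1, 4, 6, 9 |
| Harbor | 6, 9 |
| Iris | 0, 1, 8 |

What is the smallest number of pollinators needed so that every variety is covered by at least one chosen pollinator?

Comet and Delta and Flint and Harbor and Iris together: Comet ∪ Delta ∪ Flint ∪ Harbor ∪ Iris = {0, 1, 2, 3, 4, 5, 6, 7, 8, 9} — every variety is covered.
No 4 of the 9 pollinators cover everything (all 126 combinations miss at least one variety), so 5 is optimal.

5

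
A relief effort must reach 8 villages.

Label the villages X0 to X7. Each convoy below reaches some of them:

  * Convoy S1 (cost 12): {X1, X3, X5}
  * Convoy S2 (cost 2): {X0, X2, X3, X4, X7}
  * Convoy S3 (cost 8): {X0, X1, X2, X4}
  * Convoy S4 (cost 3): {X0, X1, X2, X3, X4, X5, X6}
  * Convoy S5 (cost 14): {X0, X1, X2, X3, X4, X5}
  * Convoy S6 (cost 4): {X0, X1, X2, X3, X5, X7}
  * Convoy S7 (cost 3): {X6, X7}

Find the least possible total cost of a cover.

5

S2, S4 together cover every village (S2 ∪ S4 = {X0, X1, X2, X3, X4, X5, X6, X7}); total cost 2 + 3 = 5.
No covering selection has total cost below 5.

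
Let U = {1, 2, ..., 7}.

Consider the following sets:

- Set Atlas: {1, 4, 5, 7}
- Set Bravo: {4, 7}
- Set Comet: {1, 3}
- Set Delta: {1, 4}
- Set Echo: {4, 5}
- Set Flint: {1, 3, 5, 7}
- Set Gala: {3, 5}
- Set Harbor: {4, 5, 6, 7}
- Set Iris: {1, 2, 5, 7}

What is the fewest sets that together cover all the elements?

3

Gala and Harbor and Iris together: Gala ∪ Harbor ∪ Iris = {1, 2, 3, 4, 5, 6, 7} — every element is covered.
Only Iris contains 2, so Iris is forced; the remaining 3 elements need at least 2 more sets (each remaining set adds at most 2) — so at least 3 sets are needed, and 3 is optimal.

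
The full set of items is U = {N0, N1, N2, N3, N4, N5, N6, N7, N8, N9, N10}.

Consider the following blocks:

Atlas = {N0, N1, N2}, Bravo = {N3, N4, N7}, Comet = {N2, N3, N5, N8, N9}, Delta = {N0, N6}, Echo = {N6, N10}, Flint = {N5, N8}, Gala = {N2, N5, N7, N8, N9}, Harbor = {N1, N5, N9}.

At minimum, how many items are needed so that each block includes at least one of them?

Take H = {N2, N3, N5, N6}. Each listed block contains at least one of these, so H is a hitting set of size 4.
The blocks Atlas, Bravo, Echo, Flint are pairwise disjoint, so any hitting set needs a separate item for each — at least 4. Hence 4 is optimal.

4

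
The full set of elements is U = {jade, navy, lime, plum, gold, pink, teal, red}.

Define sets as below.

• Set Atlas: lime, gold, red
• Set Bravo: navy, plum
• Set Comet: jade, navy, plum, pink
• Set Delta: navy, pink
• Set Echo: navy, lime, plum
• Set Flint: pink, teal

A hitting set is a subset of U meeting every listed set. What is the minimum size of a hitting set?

The 3 elements {navy, pink, red} hit every set.
The sets Atlas, Bravo, Flint are pairwise disjoint, so any hitting set needs a separate element for each — at least 3. Hence 3 is optimal.

3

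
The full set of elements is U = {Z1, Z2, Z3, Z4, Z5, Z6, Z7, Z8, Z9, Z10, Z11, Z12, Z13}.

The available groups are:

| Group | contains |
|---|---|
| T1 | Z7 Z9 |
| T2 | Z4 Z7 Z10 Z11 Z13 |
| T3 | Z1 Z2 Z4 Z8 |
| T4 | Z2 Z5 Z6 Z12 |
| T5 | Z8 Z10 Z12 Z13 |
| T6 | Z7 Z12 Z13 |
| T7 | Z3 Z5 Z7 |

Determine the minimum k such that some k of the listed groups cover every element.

T1 and T2 and T3 and T4 and T7 together: T1 ∪ T2 ∪ T3 ∪ T4 ∪ T7 = {Z1, Z2, Z3, Z4, Z5, Z6, Z7, Z8, Z9, Z10, Z11, Z12, Z13} — every element is covered.
No 4 of the 7 groups cover everything (all 35 combinations miss at least one element), so 5 is optimal.

5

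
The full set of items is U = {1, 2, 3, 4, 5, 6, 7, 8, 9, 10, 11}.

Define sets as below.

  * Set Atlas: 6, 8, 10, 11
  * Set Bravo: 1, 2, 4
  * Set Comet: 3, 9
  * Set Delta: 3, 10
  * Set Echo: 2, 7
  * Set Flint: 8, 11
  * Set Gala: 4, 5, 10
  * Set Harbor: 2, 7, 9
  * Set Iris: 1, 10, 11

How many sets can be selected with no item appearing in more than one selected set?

Comet, Echo, Flint, Gala are pairwise disjoint (Comet={3,9}; Echo={2,7}; Flint={8,11}; Gala={4,5,10}).
Every remaining set overlaps one of these, and no 5 of the listed sets are pairwise disjoint, so 4 is the maximum.

4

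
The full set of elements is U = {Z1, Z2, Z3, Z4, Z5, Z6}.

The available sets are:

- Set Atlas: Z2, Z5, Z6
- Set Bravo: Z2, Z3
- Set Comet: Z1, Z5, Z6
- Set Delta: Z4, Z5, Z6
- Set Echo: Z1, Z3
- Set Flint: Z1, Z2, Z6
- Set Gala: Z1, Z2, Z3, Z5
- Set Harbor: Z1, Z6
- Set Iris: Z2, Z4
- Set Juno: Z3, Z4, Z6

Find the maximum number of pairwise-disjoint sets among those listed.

Comet, Iris are pairwise disjoint (Comet={Z1,Z5,Z6}; Iris={Z2,Z4}).
Every remaining set overlaps one of these, and no 3 of the listed sets are pairwise disjoint, so 2 is the maximum.

2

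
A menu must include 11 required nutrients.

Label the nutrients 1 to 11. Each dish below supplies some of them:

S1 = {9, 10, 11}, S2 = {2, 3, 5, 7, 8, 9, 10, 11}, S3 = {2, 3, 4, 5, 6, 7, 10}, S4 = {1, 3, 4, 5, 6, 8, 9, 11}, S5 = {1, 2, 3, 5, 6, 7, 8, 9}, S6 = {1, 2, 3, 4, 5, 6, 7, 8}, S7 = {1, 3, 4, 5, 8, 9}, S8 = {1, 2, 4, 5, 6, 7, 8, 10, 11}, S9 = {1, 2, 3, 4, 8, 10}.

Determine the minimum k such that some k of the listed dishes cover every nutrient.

2

S2 and S8 together: S2 ∪ S8 = {1, 2, 3, 4, 5, 6, 7, 8, 9, 10, 11} — every nutrient is covered.
No single dish has all 11 nutrients (the largest, S8, has 9), so 2 is optimal.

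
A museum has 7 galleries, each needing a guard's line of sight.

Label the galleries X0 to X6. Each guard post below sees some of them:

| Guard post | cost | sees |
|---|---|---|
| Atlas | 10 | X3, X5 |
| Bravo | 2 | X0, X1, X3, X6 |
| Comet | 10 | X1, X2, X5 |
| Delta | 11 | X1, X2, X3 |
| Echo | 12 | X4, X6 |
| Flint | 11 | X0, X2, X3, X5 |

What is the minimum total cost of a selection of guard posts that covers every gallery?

Bravo, Comet, Echo together cover every gallery (Bravo ∪ Comet ∪ Echo = {X0, X1, X2, X3, X4, X5, X6}); total cost 2 + 10 + 12 = 24.
No covering selection has total cost below 24.

24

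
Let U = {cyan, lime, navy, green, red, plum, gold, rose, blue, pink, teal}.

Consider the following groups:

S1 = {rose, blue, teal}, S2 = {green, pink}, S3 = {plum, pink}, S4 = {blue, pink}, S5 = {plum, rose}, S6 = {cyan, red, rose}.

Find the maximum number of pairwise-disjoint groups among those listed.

2

S1, S2 are pairwise disjoint (S1={rose,blue,teal}; S2={green,pink}).
Every remaining group overlaps one of these, and no 3 of the listed groups are pairwise disjoint, so 2 is the maximum.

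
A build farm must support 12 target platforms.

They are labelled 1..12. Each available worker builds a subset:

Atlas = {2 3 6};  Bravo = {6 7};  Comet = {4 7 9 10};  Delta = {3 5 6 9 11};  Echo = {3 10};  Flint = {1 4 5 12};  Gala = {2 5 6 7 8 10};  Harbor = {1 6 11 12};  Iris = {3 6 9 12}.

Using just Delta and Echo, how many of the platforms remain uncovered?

6

Union of Delta, Echo = {3, 5, 6, 9, 10, 11}.
Not covered: 1, 2, 4, 7, 8, 12 — 6 platforms.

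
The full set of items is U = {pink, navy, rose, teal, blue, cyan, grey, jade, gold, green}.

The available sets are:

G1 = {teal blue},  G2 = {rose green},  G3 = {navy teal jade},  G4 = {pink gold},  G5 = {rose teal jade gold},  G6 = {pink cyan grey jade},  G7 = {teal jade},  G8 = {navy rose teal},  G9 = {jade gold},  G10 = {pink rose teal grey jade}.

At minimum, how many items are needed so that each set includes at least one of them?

4

The 4 items {rose, teal, cyan, gold} hit every set.
No choice of 3 items meets every set, so 4 is the minimum.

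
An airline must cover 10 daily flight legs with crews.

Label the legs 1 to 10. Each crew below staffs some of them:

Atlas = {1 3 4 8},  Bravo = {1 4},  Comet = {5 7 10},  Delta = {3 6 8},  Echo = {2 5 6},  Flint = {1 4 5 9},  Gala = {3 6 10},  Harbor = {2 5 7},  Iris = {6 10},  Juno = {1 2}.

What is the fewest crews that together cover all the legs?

4

Take {Delta, Flint, Harbor, Iris}. Their union is {1, 2, 3, 4, 5, 6, 7, 8, 9, 10}, which is all 10 legs.
No 3 of the 10 crews cover everything (all 120 combinations miss at least one leg), so 4 is optimal.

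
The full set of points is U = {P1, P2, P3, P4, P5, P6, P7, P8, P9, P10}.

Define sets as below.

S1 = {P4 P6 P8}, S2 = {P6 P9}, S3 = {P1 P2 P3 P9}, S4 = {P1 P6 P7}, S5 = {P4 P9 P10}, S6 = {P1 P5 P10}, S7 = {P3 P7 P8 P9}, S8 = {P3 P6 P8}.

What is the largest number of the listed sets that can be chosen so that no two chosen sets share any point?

2

S6, S7 are pairwise disjoint (S6={P1,P5,P10}; S7={P3,P7,P8,P9}).
Every remaining set overlaps one of these, and no 3 of the listed sets are pairwise disjoint, so 2 is the maximum.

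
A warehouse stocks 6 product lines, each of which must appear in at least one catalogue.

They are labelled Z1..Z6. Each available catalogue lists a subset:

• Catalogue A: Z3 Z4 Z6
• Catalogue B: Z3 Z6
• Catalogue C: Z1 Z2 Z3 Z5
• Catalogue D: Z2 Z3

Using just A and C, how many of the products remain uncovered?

0

Union of A, C = {Z1, Z2, Z3, Z4, Z5, Z6} — that's every product, so 0 are uncovered.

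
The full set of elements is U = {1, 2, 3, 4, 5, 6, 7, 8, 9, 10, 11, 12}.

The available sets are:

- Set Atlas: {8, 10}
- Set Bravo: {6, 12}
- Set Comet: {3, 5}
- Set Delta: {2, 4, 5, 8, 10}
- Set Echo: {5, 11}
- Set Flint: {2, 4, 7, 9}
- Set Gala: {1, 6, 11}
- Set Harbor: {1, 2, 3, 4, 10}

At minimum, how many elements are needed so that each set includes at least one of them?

The 4 elements {2, 5, 6, 10} hit every set.
The sets Atlas, Bravo, Comet, Flint are pairwise disjoint, so any hitting set needs a separate element for each — at least 4. Hence 4 is optimal.

4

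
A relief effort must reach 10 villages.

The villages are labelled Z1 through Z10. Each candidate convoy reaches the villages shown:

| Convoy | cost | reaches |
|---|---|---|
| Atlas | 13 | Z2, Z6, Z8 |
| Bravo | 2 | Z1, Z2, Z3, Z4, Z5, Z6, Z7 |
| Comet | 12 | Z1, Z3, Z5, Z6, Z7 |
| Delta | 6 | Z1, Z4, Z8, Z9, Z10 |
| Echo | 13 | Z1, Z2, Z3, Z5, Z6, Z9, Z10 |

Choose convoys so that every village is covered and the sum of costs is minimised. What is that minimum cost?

8

Bravo, Delta together cover every village (Bravo ∪ Delta = {Z1, Z2, Z3, Z4, Z5, Z6, Z7, Z8, Z9, Z10}); total cost 2 + 6 = 8.
No covering selection has total cost below 8.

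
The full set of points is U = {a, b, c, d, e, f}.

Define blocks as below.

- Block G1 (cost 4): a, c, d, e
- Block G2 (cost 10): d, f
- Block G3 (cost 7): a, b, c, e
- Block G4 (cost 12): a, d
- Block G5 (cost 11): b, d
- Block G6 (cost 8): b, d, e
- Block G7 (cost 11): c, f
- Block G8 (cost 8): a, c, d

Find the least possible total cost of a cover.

17

G2, G3 together cover every point (G2 ∪ G3 = {a, b, c, d, e, f}); total cost 10 + 7 = 17.
The greedy pick G1, G3, G2 costs 21; no covering selection beats 17.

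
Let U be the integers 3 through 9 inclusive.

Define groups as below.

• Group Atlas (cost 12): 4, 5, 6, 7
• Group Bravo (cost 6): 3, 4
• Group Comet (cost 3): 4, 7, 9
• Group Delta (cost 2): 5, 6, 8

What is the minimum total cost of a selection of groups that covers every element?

11

Bravo, Comet, Delta together cover every element (Bravo ∪ Comet ∪ Delta = {3, 4, 5, 6, 7, 8, 9}); total cost 6 + 3 + 2 = 11.
No covering selection has total cost below 11.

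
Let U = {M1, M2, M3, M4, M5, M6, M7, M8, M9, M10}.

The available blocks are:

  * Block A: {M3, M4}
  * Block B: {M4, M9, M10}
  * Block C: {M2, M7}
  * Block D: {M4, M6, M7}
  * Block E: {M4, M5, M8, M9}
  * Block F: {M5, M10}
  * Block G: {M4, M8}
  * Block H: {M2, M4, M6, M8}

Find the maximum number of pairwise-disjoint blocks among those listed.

3

A, C, F are pairwise disjoint (A={M3,M4}; C={M2,M7}; F={M5,M10}).
Every remaining block overlaps one of these, and no 4 of the listed blocks are pairwise disjoint, so 3 is the maximum.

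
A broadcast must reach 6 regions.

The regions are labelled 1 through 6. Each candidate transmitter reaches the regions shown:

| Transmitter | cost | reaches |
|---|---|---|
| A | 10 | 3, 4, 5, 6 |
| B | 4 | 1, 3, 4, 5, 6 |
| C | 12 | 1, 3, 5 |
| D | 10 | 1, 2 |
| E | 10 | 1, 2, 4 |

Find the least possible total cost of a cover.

B, D together cover every region (B ∪ D = {1, 2, 3, 4, 5, 6}); total cost 4 + 10 = 14.
No covering selection has total cost below 14.

14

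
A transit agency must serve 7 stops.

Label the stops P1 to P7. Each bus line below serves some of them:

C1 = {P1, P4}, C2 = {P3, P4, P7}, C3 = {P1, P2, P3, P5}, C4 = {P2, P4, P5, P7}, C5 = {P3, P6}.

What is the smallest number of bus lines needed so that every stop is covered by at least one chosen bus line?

3

C1 and C4 and C5 together: C1 ∪ C4 ∪ C5 = {P1, P2, P3, P4, P5, P6, P7} — every stop is covered.
Only C5 contains P6, so C5 is forced; the remaining 5 stops need at least 2 more bus lines (each remaining bus line adds at most 4) — so at least 3 bus lines are needed, and 3 is optimal.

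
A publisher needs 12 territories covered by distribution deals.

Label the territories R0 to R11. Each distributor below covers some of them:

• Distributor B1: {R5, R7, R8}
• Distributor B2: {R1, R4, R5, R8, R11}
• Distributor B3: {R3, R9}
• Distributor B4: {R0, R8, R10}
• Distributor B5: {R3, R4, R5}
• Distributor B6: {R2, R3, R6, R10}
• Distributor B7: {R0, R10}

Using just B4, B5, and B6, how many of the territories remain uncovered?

Union of B4, B5, B6 = {R0, R2, R3, R4, R5, R6, R8, R10}.
Not covered: R1, R7, R9, R11 — 4 territories.

4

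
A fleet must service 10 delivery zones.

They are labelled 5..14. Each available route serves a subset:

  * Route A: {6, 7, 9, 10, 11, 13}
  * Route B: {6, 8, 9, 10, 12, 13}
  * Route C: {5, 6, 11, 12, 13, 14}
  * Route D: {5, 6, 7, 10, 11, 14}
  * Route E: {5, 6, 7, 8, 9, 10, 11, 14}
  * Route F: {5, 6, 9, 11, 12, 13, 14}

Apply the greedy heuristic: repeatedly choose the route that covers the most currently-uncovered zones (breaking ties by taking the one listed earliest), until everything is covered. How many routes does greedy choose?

Greedy: pick E (covers 8 new) → pick B (covers 2 new). Total picks: 2.

2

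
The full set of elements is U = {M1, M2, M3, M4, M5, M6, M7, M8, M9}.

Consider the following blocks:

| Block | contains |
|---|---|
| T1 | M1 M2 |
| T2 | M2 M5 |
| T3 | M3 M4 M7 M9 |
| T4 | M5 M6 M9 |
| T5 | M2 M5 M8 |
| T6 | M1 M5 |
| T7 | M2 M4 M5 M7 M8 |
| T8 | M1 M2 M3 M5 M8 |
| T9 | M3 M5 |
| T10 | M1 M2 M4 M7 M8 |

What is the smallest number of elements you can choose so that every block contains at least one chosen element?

Take H = {M1, M3, M5}. Each listed block contains at least one of these, so H is a hitting set of size 3.
No choice of 2 elements meets every block, so 3 is the minimum.

3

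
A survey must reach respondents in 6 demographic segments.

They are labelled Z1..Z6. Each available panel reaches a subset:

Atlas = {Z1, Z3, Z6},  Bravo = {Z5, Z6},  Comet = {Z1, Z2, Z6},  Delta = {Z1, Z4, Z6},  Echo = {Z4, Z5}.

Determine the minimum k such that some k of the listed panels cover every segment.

3

Take {Atlas, Comet, Echo}. Their union is {Z1, Z2, Z3, Z4, Z5, Z6}, which is all 6 segments.
Only Comet contains Z2, so Comet is forced; the remaining 3 segments need at least 2 more panels (each remaining panel adds at most 2) — so at least 3 panels are needed, and 3 is optimal.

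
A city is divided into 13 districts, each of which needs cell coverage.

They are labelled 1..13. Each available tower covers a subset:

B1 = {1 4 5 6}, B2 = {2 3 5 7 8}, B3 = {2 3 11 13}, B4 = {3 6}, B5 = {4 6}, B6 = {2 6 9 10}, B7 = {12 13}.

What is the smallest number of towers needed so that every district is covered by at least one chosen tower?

5

B1 and B2 and B3 and B6 and B7 together: B1 ∪ B2 ∪ B3 ∪ B6 ∪ B7 = {1, 2, 3, 4, 5, 6, 7, 8, 9, 10, 11, 12, 13} — every district is covered.
No 4 of the 7 towers cover everything (all 35 combinations miss at least one district), so 5 is optimal.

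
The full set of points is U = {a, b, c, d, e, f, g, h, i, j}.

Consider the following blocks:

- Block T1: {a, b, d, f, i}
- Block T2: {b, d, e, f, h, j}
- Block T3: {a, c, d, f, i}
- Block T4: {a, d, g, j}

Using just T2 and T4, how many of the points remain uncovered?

Union of T2, T4 = {a, b, d, e, f, g, h, j}.
Not covered: c, i — 2 points.

2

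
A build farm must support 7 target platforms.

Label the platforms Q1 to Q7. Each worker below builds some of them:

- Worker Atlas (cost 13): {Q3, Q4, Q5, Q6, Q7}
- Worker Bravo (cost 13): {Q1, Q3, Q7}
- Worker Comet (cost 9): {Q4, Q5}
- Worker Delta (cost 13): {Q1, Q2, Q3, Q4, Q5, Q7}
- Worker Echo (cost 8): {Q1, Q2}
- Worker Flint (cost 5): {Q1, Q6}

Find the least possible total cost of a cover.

18

Delta, Flint together cover every platform (Delta ∪ Flint = {Q1, Q2, Q3, Q4, Q5, Q6, Q7}); total cost 13 + 5 = 18.
No covering selection has total cost below 18.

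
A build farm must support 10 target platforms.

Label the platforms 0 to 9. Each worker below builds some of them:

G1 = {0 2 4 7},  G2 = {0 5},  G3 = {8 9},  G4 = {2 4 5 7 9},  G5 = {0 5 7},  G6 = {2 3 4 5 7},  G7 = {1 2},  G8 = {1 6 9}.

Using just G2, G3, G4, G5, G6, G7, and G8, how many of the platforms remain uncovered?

0

Union of G2, G3, G4, G5, G6, G7, G8 = {0, 1, 2, 3, 4, 5, 6, 7, 8, 9} — that's every platform, so 0 are uncovered.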